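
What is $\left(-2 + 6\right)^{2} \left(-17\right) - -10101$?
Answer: $9829$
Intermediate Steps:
$\left(-2 + 6\right)^{2} \left(-17\right) - -10101 = 4^{2} \left(-17\right) + 10101 = 16 \left(-17\right) + 10101 = -272 + 10101 = 9829$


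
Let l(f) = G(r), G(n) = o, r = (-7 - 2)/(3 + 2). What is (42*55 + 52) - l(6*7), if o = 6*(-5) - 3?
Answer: 2395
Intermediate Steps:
o = -33 (o = -30 - 3 = -33)
r = -9/5 ≈ -1.8000
G(n) = -33
l(f) = -33
(42*55 + 52) - l(6*7) = (42*55 + 52) - 1*(-33) = (2310 + 52) + 33 = 2362 + 33 = 2395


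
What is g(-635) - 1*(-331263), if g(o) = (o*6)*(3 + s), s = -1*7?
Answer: 346503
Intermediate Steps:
s = -7
g(o) = -24*o (g(o) = (o*6)*(3 - 7) = (6*o)*(-4) = -24*o)
g(-635) - 1*(-331263) = -24*(-635) - 1*(-331263) = 15240 + 331263 = 346503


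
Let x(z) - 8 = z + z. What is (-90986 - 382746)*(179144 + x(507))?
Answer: -85350399512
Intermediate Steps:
x(z) = 8 + 2*z (x(z) = 8 + (z + z) = 8 + 2*z)
(-90986 - 382746)*(179144 + x(507)) = (-90986 - 382746)*(179144 + (8 + 2*507)) = -473732*(179144 + (8 + 1014)) = -473732*(179144 + 1022) = -473732*180166 = -85350399512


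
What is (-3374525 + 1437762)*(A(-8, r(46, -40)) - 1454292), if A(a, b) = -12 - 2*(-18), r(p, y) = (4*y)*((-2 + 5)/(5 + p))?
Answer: 2816572454484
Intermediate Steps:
r(p, y) = 12*y/(5 + p) (r(p, y) = (4*y)*(3/(5 + p)) = 12*y/(5 + p))
A(a, b) = 24 (A(a, b) = -12 + 36 = 24)
(-3374525 + 1437762)*(A(-8, r(46, -40)) - 1454292) = (-3374525 + 1437762)*(24 - 1454292) = -1936763*(-1454268) = 2816572454484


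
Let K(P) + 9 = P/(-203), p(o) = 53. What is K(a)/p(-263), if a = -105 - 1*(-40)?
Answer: -1762/10759 ≈ -0.16377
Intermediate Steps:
a = -65 (a = -105 + 40 = -65)
K(P) = -9 - P/203 (K(P) = -9 + P/(-203) = -9 + P*(-1/203) = -9 - P/203)
K(a)/p(-263) = (-9 - 1/203*(-65))/53 = (-9 + 65/203)*(1/53) = -1762/203*1/53 = -1762/10759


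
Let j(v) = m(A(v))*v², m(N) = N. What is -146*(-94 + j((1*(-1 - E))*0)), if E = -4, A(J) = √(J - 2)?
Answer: 13724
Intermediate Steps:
A(J) = √(-2 + J)
j(v) = v²*√(-2 + v) (j(v) = √(-2 + v)*v² = v²*√(-2 + v))
-146*(-94 + j((1*(-1 - E))*0)) = -146*(-94 + ((1*(-1 - 1*(-4)))*0)²*√(-2 + (1*(-1 - 1*(-4)))*0)) = -146*(-94 + ((1*(-1 + 4))*0)²*√(-2 + (1*(-1 + 4))*0)) = -146*(-94 + ((1*3)*0)²*√(-2 + (1*3)*0)) = -146*(-94 + (3*0)²*√(-2 + 3*0)) = -146*(-94 + 0²*√(-2 + 0)) = -146*(-94 + 0*√(-2)) = -146*(-94 + 0*(I*√2)) = -146*(-94 + 0) = -146*(-94) = 13724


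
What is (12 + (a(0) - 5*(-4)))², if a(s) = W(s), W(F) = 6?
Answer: 1444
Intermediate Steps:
a(s) = 6
(12 + (a(0) - 5*(-4)))² = (12 + (6 - 5*(-4)))² = (12 + (6 + 20))² = (12 + 26)² = 38² = 1444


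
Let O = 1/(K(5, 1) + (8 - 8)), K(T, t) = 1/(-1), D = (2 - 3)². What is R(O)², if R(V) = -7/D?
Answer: 49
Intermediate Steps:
D = 1 (D = (-1)² = 1)
K(T, t) = -1
O = -1 (O = 1/(-1 + (8 - 8)) = 1/(-1 + 0) = 1/(-1) = -1)
R(V) = -7 (R(V) = -7/1 = -7*1 = -7)
R(O)² = (-7)² = 49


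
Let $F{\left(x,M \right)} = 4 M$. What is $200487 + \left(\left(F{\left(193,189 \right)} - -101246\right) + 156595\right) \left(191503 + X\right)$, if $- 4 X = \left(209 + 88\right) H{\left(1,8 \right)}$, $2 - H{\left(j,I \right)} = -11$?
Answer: $\frac{197090764095}{4} \approx 4.9273 \cdot 10^{10}$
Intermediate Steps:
$H{\left(j,I \right)} = 13$ ($H{\left(j,I \right)} = 2 - -11 = 2 + 11 = 13$)
$X = - \frac{3861}{4}$ ($X = - \frac{\left(209 + 88\right) 13}{4} = - \frac{297 \cdot 13}{4} = \left(- \frac{1}{4}\right) 3861 = - \frac{3861}{4} \approx -965.25$)
$200487 + \left(\left(F{\left(193,189 \right)} - -101246\right) + 156595\right) \left(191503 + X\right) = 200487 + \left(\left(4 \cdot 189 - -101246\right) + 156595\right) \left(191503 - \frac{3861}{4}\right) = 200487 + \left(\left(756 + 101246\right) + 156595\right) \frac{762151}{4} = 200487 + \left(102002 + 156595\right) \frac{762151}{4} = 200487 + 258597 \cdot \frac{762151}{4} = 200487 + \frac{197089962147}{4} = \frac{197090764095}{4}$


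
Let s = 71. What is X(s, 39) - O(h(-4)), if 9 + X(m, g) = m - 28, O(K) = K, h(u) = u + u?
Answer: 42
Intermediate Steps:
h(u) = 2*u
X(m, g) = -37 + m (X(m, g) = -9 + (m - 28) = -9 + (-28 + m) = -37 + m)
X(s, 39) - O(h(-4)) = (-37 + 71) - 2*(-4) = 34 - 1*(-8) = 34 + 8 = 42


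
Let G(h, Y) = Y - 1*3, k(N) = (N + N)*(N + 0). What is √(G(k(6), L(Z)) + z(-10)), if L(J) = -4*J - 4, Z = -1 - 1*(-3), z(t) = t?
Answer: 5*I ≈ 5.0*I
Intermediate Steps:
k(N) = 2*N² (k(N) = (2*N)*N = 2*N²)
Z = 2 (Z = -1 + 3 = 2)
L(J) = -4 - 4*J
G(h, Y) = -3 + Y (G(h, Y) = Y - 3 = -3 + Y)
√(G(k(6), L(Z)) + z(-10)) = √((-3 + (-4 - 4*2)) - 10) = √((-3 + (-4 - 8)) - 10) = √((-3 - 12) - 10) = √(-15 - 10) = √(-25) = 5*I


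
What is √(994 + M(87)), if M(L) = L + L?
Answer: 4*√73 ≈ 34.176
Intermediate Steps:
M(L) = 2*L
√(994 + M(87)) = √(994 + 2*87) = √(994 + 174) = √1168 = 4*√73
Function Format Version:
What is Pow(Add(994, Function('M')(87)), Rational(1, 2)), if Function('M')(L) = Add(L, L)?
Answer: Mul(4, Pow(73, Rational(1, 2))) ≈ 34.176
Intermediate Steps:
Function('M')(L) = Mul(2, L)
Pow(Add(994, Function('M')(87)), Rational(1, 2)) = Pow(Add(994, Mul(2, 87)), Rational(1, 2)) = Pow(Add(994, 174), Rational(1, 2)) = Pow(1168, Rational(1, 2)) = Mul(4, Pow(73, Rational(1, 2)))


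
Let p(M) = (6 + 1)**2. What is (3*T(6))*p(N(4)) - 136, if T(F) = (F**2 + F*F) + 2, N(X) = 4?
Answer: 10742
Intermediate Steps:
T(F) = 2 + 2*F**2 (T(F) = (F**2 + F**2) + 2 = 2*F**2 + 2 = 2 + 2*F**2)
p(M) = 49 (p(M) = 7**2 = 49)
(3*T(6))*p(N(4)) - 136 = (3*(2 + 2*6**2))*49 - 136 = (3*(2 + 2*36))*49 - 136 = (3*(2 + 72))*49 - 136 = (3*74)*49 - 136 = 222*49 - 136 = 10878 - 136 = 10742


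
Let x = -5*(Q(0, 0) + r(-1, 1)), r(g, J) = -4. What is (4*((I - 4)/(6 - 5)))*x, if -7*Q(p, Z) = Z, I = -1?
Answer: -400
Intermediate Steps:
Q(p, Z) = -Z/7
x = 20 (x = -5*(-1/7*0 - 4) = -5*(0 - 4) = -5*(-4) = 20)
(4*((I - 4)/(6 - 5)))*x = (4*((-1 - 4)/(6 - 5)))*20 = (4*(-5/1))*20 = (4*(-5*1))*20 = (4*(-5))*20 = -20*20 = -400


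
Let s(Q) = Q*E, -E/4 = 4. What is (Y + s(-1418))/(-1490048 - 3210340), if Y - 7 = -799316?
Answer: 776621/4700388 ≈ 0.16522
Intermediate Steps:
E = -16 (E = -4*4 = -16)
Y = -799309 (Y = 7 - 799316 = -799309)
s(Q) = -16*Q (s(Q) = Q*(-16) = -16*Q)
(Y + s(-1418))/(-1490048 - 3210340) = (-799309 - 16*(-1418))/(-1490048 - 3210340) = (-799309 + 22688)/(-4700388) = -776621*(-1/4700388) = 776621/4700388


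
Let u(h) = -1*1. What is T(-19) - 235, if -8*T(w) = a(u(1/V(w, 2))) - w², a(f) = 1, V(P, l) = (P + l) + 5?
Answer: -190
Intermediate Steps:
V(P, l) = 5 + P + l
u(h) = -1
T(w) = -⅛ + w²/8 (T(w) = -(1 - w²)/8 = -⅛ + w²/8)
T(-19) - 235 = (-⅛ + (⅛)*(-19)²) - 235 = (-⅛ + (⅛)*361) - 235 = (-⅛ + 361/8) - 235 = 45 - 235 = -190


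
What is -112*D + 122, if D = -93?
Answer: 10538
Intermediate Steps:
-112*D + 122 = -112*(-93) + 122 = 10416 + 122 = 10538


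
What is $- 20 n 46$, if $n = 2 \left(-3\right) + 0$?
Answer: $5520$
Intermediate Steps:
$n = -6$ ($n = -6 + 0 = -6$)
$- 20 n 46 = \left(-20\right) \left(-6\right) 46 = 120 \cdot 46 = 5520$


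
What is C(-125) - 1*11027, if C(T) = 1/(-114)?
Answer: -1257079/114 ≈ -11027.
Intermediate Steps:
C(T) = -1/114
C(-125) - 1*11027 = -1/114 - 1*11027 = -1/114 - 11027 = -1257079/114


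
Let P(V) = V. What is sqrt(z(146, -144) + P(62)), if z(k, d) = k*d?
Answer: I*sqrt(20962) ≈ 144.78*I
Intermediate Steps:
z(k, d) = d*k
sqrt(z(146, -144) + P(62)) = sqrt(-144*146 + 62) = sqrt(-21024 + 62) = sqrt(-20962) = I*sqrt(20962)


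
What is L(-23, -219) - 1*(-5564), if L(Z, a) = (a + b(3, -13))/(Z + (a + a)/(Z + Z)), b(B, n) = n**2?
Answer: 172599/31 ≈ 5567.7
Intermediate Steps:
L(Z, a) = (169 + a)/(Z + a/Z) (L(Z, a) = (a + (-13)**2)/(Z + (a + a)/(Z + Z)) = (a + 169)/(Z + (2*a)/((2*Z))) = (169 + a)/(Z + (2*a)*(1/(2*Z))) = (169 + a)/(Z + a/Z))
L(-23, -219) - 1*(-5564) = -23*(169 - 219)/(-219 + (-23)**2) - 1*(-5564) = -23*(-50)/(-219 + 529) + 5564 = -23*(-50)/310 + 5564 = -23*1/310*(-50) + 5564 = 115/31 + 5564 = 172599/31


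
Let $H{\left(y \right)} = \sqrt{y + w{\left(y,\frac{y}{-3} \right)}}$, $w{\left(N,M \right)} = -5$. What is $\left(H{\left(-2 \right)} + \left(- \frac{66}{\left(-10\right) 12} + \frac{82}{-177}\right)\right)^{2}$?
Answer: $- \frac{87626951}{12531600} + \frac{307 i \sqrt{7}}{1770} \approx -6.9925 + 0.4589 i$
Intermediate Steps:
$H{\left(y \right)} = \sqrt{-5 + y}$ ($H{\left(y \right)} = \sqrt{y - 5} = \sqrt{-5 + y}$)
$\left(H{\left(-2 \right)} + \left(- \frac{66}{\left(-10\right) 12} + \frac{82}{-177}\right)\right)^{2} = \left(\sqrt{-5 - 2} + \left(- \frac{66}{\left(-10\right) 12} + \frac{82}{-177}\right)\right)^{2} = \left(\sqrt{-7} - \left(\frac{82}{177} + \frac{66}{-120}\right)\right)^{2} = \left(i \sqrt{7} - - \frac{307}{3540}\right)^{2} = \left(i \sqrt{7} + \left(\frac{11}{20} - \frac{82}{177}\right)\right)^{2} = \left(i \sqrt{7} + \frac{307}{3540}\right)^{2} = \left(\frac{307}{3540} + i \sqrt{7}\right)^{2}$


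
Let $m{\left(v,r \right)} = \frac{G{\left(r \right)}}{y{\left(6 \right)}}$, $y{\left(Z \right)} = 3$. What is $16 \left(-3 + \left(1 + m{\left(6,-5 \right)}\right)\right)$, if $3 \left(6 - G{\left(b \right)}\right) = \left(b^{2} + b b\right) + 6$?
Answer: $- \frac{896}{9} \approx -99.556$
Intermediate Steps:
$G{\left(b \right)} = 4 - \frac{2 b^{2}}{3}$ ($G{\left(b \right)} = 6 - \frac{\left(b^{2} + b b\right) + 6}{3} = 6 - \frac{\left(b^{2} + b^{2}\right) + 6}{3} = 6 - \frac{2 b^{2} + 6}{3} = 6 - \frac{6 + 2 b^{2}}{3} = 6 - \left(2 + \frac{2 b^{2}}{3}\right) = 4 - \frac{2 b^{2}}{3}$)
$m{\left(v,r \right)} = \frac{4}{3} - \frac{2 r^{2}}{9}$ ($m{\left(v,r \right)} = \frac{4 - \frac{2 r^{2}}{3}}{3} = \left(4 - \frac{2 r^{2}}{3}\right) \frac{1}{3} = \frac{4}{3} - \frac{2 r^{2}}{9}$)
$16 \left(-3 + \left(1 + m{\left(6,-5 \right)}\right)\right) = 16 \left(-3 + \left(1 + \left(\frac{4}{3} - \frac{2 \left(-5\right)^{2}}{9}\right)\right)\right) = 16 \left(-3 + \left(1 + \left(\frac{4}{3} - \frac{50}{9}\right)\right)\right) = 16 \left(-3 + \left(1 - \frac{38}{9}\right)\right) = 16 \left(-3 - \frac{29}{9}\right) = 16 \left(- \frac{56}{9}\right) = - \frac{896}{9}$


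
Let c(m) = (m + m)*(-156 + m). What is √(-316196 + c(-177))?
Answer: I*√198314 ≈ 445.32*I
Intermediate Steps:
c(m) = 2*m*(-156 + m) (c(m) = (2*m)*(-156 + m) = 2*m*(-156 + m))
√(-316196 + c(-177)) = √(-316196 + 2*(-177)*(-156 - 177)) = √(-316196 + 2*(-177)*(-333)) = √(-316196 + 117882) = √(-198314) = I*√198314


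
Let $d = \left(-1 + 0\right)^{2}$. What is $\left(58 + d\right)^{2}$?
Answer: $3481$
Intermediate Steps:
$d = 1$ ($d = \left(-1\right)^{2} = 1$)
$\left(58 + d\right)^{2} = \left(58 + 1\right)^{2} = 59^{2} = 3481$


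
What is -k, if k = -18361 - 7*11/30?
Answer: 550907/30 ≈ 18364.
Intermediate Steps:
k = -550907/30 (k = -18361 - 77/30 = -550907/30 ≈ -18364.)
-k = -1*(-550907/30) = 550907/30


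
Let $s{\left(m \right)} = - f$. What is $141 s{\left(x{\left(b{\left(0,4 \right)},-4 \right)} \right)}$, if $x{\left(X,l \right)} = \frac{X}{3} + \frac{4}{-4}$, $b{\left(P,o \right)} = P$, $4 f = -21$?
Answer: $\frac{2961}{4} \approx 740.25$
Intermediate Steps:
$f = - \frac{21}{4}$ ($f = \frac{1}{4} \left(-21\right) = - \frac{21}{4} \approx -5.25$)
$x{\left(X,l \right)} = -1 + \frac{X}{3}$ ($x{\left(X,l \right)} = X \frac{1}{3} + 4 \left(- \frac{1}{4}\right) = \frac{X}{3} - 1 = -1 + \frac{X}{3}$)
$s{\left(m \right)} = \frac{21}{4}$ ($s{\left(m \right)} = \left(-1\right) \left(- \frac{21}{4}\right) = \frac{21}{4}$)
$141 s{\left(x{\left(b{\left(0,4 \right)},-4 \right)} \right)} = 141 \cdot \frac{21}{4} = \frac{2961}{4}$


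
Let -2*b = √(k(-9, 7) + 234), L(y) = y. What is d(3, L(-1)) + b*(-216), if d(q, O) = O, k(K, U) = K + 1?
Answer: -1 + 108*√226 ≈ 1622.6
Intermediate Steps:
k(K, U) = 1 + K
b = -√226/2 (b = -√((1 - 9) + 234)/2 = -√(-8 + 234)/2 = -√226/2 ≈ -7.5166)
d(3, L(-1)) + b*(-216) = -1 - √226/2*(-216) = -1 + 108*√226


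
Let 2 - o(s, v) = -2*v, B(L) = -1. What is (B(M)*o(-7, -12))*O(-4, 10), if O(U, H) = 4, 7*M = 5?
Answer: 88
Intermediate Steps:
M = 5/7 (M = (1/7)*5 = 5/7 ≈ 0.71429)
o(s, v) = 2 + 2*v (o(s, v) = 2 - (-2)*v = 2 + 2*v)
(B(M)*o(-7, -12))*O(-4, 10) = -(2 + 2*(-12))*4 = -(2 - 24)*4 = -1*(-22)*4 = 22*4 = 88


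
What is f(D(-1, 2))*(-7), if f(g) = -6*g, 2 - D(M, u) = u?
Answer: 0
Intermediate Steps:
D(M, u) = 2 - u
f(D(-1, 2))*(-7) = -6*(2 - 1*2)*(-7) = -6*(2 - 2)*(-7) = -6*0*(-7) = 0*(-7) = 0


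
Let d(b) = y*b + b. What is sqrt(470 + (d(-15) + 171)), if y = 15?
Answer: sqrt(401) ≈ 20.025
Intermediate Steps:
d(b) = 16*b (d(b) = 15*b + b = 16*b)
sqrt(470 + (d(-15) + 171)) = sqrt(470 + (16*(-15) + 171)) = sqrt(470 + (-240 + 171)) = sqrt(470 - 69) = sqrt(401)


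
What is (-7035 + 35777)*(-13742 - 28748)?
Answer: -1221247580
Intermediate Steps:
(-7035 + 35777)*(-13742 - 28748) = 28742*(-42490) = -1221247580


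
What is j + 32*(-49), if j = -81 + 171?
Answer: -1478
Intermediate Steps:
j = 90
j + 32*(-49) = 90 + 32*(-49) = 90 - 1568 = -1478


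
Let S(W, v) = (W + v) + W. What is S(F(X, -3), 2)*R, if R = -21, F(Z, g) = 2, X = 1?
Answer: -126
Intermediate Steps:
S(W, v) = v + 2*W
S(F(X, -3), 2)*R = (2 + 2*2)*(-21) = (2 + 4)*(-21) = 6*(-21) = -126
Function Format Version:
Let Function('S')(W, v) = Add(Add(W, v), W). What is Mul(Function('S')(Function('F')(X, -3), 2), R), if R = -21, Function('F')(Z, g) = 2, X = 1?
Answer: -126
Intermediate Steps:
Function('S')(W, v) = Add(v, Mul(2, W))
Mul(Function('S')(Function('F')(X, -3), 2), R) = Mul(Add(2, Mul(2, 2)), -21) = Mul(Add(2, 4), -21) = Mul(6, -21) = -126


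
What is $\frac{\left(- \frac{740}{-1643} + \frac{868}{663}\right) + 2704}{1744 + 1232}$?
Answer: $\frac{368426035}{405222948} \approx 0.90919$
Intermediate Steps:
$\frac{\left(- \frac{740}{-1643} + \frac{868}{663}\right) + 2704}{1744 + 1232} = \frac{\left(\left(-740\right) \left(- \frac{1}{1643}\right) + 868 \cdot \frac{1}{663}\right) + 2704}{2976} = \left(\left(\frac{740}{1643} + \frac{868}{663}\right) + 2704\right) \frac{1}{2976} = \left(\frac{1916744}{1089309} + 2704\right) \frac{1}{2976} = \frac{2947408280}{1089309} \cdot \frac{1}{2976} = \frac{368426035}{405222948}$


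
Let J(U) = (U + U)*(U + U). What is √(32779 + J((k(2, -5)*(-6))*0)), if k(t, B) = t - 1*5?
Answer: √32779 ≈ 181.05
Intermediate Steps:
k(t, B) = -5 + t (k(t, B) = t - 5 = -5 + t)
J(U) = 4*U² (J(U) = (2*U)*(2*U) = 4*U²)
√(32779 + J((k(2, -5)*(-6))*0)) = √(32779 + 4*(((-5 + 2)*(-6))*0)²) = √(32779 + 4*(-3*(-6)*0)²) = √(32779 + 4*(18*0)²) = √(32779 + 4*0²) = √(32779 + 4*0) = √(32779 + 0) = √32779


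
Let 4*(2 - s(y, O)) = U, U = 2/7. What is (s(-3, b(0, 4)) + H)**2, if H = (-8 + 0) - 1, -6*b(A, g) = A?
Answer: 9801/196 ≈ 50.005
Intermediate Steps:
b(A, g) = -A/6
U = 2/7 (U = 2*(1/7) = 2/7 ≈ 0.28571)
s(y, O) = 27/14 (s(y, O) = 2 - 1/4*2/7 = 2 - 1/14 = 27/14)
H = -9 (H = -8 - 1 = -9)
(s(-3, b(0, 4)) + H)**2 = (27/14 - 9)**2 = (-99/14)**2 = 9801/196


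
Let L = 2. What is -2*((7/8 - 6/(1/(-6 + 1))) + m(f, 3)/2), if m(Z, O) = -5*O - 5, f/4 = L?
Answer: -167/4 ≈ -41.750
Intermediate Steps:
f = 8 (f = 4*2 = 8)
m(Z, O) = -5 - 5*O
-2*((7/8 - 6/(1/(-6 + 1))) + m(f, 3)/2) = -2*((7/8 - 6/(1/(-6 + 1))) + (-5 - 5*3)/2) = -2*((7*(⅛) - 6/(1/(-5))) + (-5 - 15)*(½)) = -2*((7/8 - 6/(-⅕)) - 20*½) = -2*((7/8 - 6*(-5)) - 10) = -2*((7/8 + 30) - 10) = -2*(247/8 - 10) = -2*167/8 = -167/4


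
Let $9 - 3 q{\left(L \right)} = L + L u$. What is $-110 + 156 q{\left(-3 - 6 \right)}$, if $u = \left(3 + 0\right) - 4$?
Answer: $358$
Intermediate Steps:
$u = -1$ ($u = 3 - 4 = -1$)
$q{\left(L \right)} = 3$ ($q{\left(L \right)} = 3 - \frac{L + L \left(-1\right)}{3} = 3 - \frac{L - L}{3} = 3 - 0 = 3 + 0 = 3$)
$-110 + 156 q{\left(-3 - 6 \right)} = -110 + 156 \cdot 3 = -110 + 468 = 358$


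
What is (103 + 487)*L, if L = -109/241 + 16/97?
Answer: -3963030/23377 ≈ -169.53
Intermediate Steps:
L = -6717/23377 (L = -109*1/241 + 16*(1/97) = -109/241 + 16/97 = -6717/23377 ≈ -0.28733)
(103 + 487)*L = (103 + 487)*(-6717/23377) = 590*(-6717/23377) = -3963030/23377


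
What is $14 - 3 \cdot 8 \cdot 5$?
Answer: $-106$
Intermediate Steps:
$14 - 3 \cdot 8 \cdot 5 = 14 - 120 = -106$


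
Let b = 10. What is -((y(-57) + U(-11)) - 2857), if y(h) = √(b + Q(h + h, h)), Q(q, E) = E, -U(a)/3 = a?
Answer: 2824 - I*√47 ≈ 2824.0 - 6.8557*I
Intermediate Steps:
U(a) = -3*a
y(h) = √(10 + h)
-((y(-57) + U(-11)) - 2857) = -((√(10 - 57) - 3*(-11)) - 2857) = -((√(-47) + 33) - 2857) = -((I*√47 + 33) - 2857) = -((33 + I*√47) - 2857) = -(-2824 + I*√47) = 2824 - I*√47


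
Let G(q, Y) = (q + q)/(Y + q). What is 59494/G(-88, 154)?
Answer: -89241/4 ≈ -22310.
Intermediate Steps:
G(q, Y) = 2*q/(Y + q) (G(q, Y) = (2*q)/(Y + q) = 2*q/(Y + q))
59494/G(-88, 154) = 59494/((2*(-88)/(154 - 88))) = 59494/((2*(-88)/66)) = 59494/((2*(-88)*(1/66))) = 59494/(-8/3) = 59494*(-3/8) = -89241/4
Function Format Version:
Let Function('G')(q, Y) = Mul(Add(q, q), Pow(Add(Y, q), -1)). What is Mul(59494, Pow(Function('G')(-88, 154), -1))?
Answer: Rational(-89241, 4) ≈ -22310.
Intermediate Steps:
Function('G')(q, Y) = Mul(2, q, Pow(Add(Y, q), -1)) (Function('G')(q, Y) = Mul(Mul(2, q), Pow(Add(Y, q), -1)) = Mul(2, q, Pow(Add(Y, q), -1)))
Mul(59494, Pow(Function('G')(-88, 154), -1)) = Mul(59494, Pow(Mul(2, -88, Pow(Add(154, -88), -1)), -1)) = Mul(59494, Pow(Mul(2, -88, Pow(66, -1)), -1)) = Mul(59494, Pow(Mul(2, -88, Rational(1, 66)), -1)) = Mul(59494, Pow(Rational(-8, 3), -1)) = Mul(59494, Rational(-3, 8)) = Rational(-89241, 4)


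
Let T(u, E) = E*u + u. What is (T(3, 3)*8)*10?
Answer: 960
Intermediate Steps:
T(u, E) = u + E*u
(T(3, 3)*8)*10 = ((3*(1 + 3))*8)*10 = ((3*4)*8)*10 = (12*8)*10 = 96*10 = 960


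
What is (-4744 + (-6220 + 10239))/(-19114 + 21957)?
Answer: -725/2843 ≈ -0.25501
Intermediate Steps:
(-4744 + (-6220 + 10239))/(-19114 + 21957) = (-4744 + 4019)/2843 = -725*1/2843 = -725/2843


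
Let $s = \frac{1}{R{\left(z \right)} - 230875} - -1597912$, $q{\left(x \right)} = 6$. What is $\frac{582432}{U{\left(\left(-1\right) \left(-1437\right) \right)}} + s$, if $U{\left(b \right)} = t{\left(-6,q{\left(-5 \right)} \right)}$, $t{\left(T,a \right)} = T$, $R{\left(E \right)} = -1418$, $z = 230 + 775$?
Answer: $\frac{348634626119}{232293} \approx 1.5008 \cdot 10^{6}$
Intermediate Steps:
$z = 1005$
$U{\left(b \right)} = -6$
$s = \frac{371183772215}{232293}$ ($s = \frac{1}{-1418 - 230875} - -1597912 = \frac{1}{-232293} + 1597912 = - \frac{1}{232293} + 1597912 = \frac{371183772215}{232293} \approx 1.5979 \cdot 10^{6}$)
$\frac{582432}{U{\left(\left(-1\right) \left(-1437\right) \right)}} + s = \frac{582432}{-6} + \frac{371183772215}{232293} = 582432 \left(- \frac{1}{6}\right) + \frac{371183772215}{232293} = -97072 + \frac{371183772215}{232293} = \frac{348634626119}{232293}$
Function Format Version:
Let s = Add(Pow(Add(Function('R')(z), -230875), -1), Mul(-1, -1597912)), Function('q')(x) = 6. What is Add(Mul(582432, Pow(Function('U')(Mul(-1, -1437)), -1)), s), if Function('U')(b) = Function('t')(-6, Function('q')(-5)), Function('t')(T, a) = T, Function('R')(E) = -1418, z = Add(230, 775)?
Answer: Rational(348634626119, 232293) ≈ 1.5008e+6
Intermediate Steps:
z = 1005
Function('U')(b) = -6
s = Rational(371183772215, 232293) (s = Add(Pow(Add(-1418, -230875), -1), Mul(-1, -1597912)) = Add(Pow(-232293, -1), 1597912) = Add(Rational(-1, 232293), 1597912) = Rational(371183772215, 232293) ≈ 1.5979e+6)
Add(Mul(582432, Pow(Function('U')(Mul(-1, -1437)), -1)), s) = Add(Mul(582432, Pow(-6, -1)), Rational(371183772215, 232293)) = Add(Mul(582432, Rational(-1, 6)), Rational(371183772215, 232293)) = Add(-97072, Rational(371183772215, 232293)) = Rational(348634626119, 232293)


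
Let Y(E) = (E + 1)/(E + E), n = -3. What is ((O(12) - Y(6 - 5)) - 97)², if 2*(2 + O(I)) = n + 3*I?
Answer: 27889/4 ≈ 6972.3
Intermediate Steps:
Y(E) = (1 + E)/(2*E) (Y(E) = (1 + E)/((2*E)) = (1 + E)*(1/(2*E)) = (1 + E)/(2*E))
O(I) = -7/2 + 3*I/2 (O(I) = -2 + (-3 + 3*I)/2 = -2 + (-3/2 + 3*I/2) = -7/2 + 3*I/2)
((O(12) - Y(6 - 5)) - 97)² = (((-7/2 + (3/2)*12) - (1 + (6 - 5))/(2*(6 - 5))) - 97)² = (((-7/2 + 18) - (1 + 1)/(2*1)) - 97)² = ((29/2 - 2/2) - 97)² = ((29/2 - 1*1) - 97)² = ((29/2 - 1) - 97)² = (27/2 - 97)² = (-167/2)² = 27889/4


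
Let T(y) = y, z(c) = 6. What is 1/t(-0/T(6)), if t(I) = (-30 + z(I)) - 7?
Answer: -1/31 ≈ -0.032258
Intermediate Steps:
t(I) = -31 (t(I) = (-30 + 6) - 7 = -24 - 7 = -31)
1/t(-0/T(6)) = 1/(-31) = -1/31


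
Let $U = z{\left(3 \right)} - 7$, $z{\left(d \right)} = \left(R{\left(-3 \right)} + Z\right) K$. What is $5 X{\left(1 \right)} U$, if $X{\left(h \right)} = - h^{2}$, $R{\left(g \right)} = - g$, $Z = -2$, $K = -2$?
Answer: $45$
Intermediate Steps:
$z{\left(d \right)} = -2$ ($z{\left(d \right)} = \left(\left(-1\right) \left(-3\right) - 2\right) \left(-2\right) = \left(3 - 2\right) \left(-2\right) = 1 \left(-2\right) = -2$)
$U = -9$ ($U = -2 - 7 = -9$)
$5 X{\left(1 \right)} U = 5 \left(- 1^{2}\right) \left(-9\right) = 5 \left(\left(-1\right) 1\right) \left(-9\right) = 5 \left(-1\right) \left(-9\right) = \left(-5\right) \left(-9\right) = 45$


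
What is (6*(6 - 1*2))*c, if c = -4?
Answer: -96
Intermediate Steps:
(6*(6 - 1*2))*c = (6*(6 - 1*2))*(-4) = (6*(6 - 2))*(-4) = (6*4)*(-4) = 24*(-4) = -96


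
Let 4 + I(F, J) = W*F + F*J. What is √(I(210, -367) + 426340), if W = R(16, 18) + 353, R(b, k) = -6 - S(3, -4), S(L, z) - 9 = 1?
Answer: 2*√105009 ≈ 648.10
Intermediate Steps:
S(L, z) = 10 (S(L, z) = 9 + 1 = 10)
R(b, k) = -16 (R(b, k) = -6 - 1*10 = -6 - 10 = -16)
W = 337 (W = -16 + 353 = 337)
I(F, J) = -4 + 337*F + F*J (I(F, J) = -4 + (337*F + F*J) = -4 + 337*F + F*J)
√(I(210, -367) + 426340) = √((-4 + 337*210 + 210*(-367)) + 426340) = √((-4 + 70770 - 77070) + 426340) = √(-6304 + 426340) = √420036 = 2*√105009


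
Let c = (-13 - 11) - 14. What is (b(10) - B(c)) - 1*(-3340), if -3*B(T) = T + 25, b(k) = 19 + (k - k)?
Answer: 10064/3 ≈ 3354.7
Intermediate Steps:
b(k) = 19 (b(k) = 19 + 0 = 19)
c = -38 (c = -24 - 14 = -38)
B(T) = -25/3 - T/3 (B(T) = -(T + 25)/3 = -(25 + T)/3 = -25/3 - T/3)
(b(10) - B(c)) - 1*(-3340) = (19 - (-25/3 - ⅓*(-38))) - 1*(-3340) = (19 - (-25/3 + 38/3)) + 3340 = (19 - 1*13/3) + 3340 = (19 - 13/3) + 3340 = 44/3 + 3340 = 10064/3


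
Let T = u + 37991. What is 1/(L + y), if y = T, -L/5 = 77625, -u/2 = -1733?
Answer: -1/346668 ≈ -2.8846e-6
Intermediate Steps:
u = 3466 (u = -2*(-1733) = 3466)
L = -388125 (L = -5*77625 = -388125)
T = 41457 (T = 3466 + 37991 = 41457)
y = 41457
1/(L + y) = 1/(-388125 + 41457) = 1/(-346668) = -1/346668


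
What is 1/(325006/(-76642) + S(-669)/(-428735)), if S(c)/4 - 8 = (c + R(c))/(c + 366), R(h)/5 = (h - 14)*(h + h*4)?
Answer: -1659384947435/6453237811109 ≈ -0.25714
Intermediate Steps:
R(h) = 25*h*(-14 + h) (R(h) = 5*((h - 14)*(h + h*4)) = 5*((-14 + h)*(h + 4*h)) = 5*((-14 + h)*(5*h)) = 5*(5*h*(-14 + h)) = 25*h*(-14 + h))
S(c) = 32 + 4*(c + 25*c*(-14 + c))/(366 + c) (S(c) = 32 + 4*((c + 25*c*(-14 + c))/(c + 366)) = 32 + 4*((c + 25*c*(-14 + c))/(366 + c)) = 32 + 4*(c + 25*c*(-14 + c))/(366 + c))
1/(325006/(-76642) + S(-669)/(-428735)) = 1/(325006/(-76642) + (4*(2928 - 341*(-669) + 25*(-669)²)/(366 - 669))/(-428735)) = 1/(325006*(-1/76642) + (4*(2928 + 228129 + 25*447561)/(-303))*(-1/428735)) = 1/(-162503/38321 + (4*(-1/303)*(2928 + 228129 + 11189025))*(-1/428735)) = 1/(-162503/38321 + (4*(-1/303)*11420082)*(-1/428735)) = 1/(-162503/38321 - 15226776/101*(-1/428735)) = 1/(-162503/38321 + 15226776/43302235) = 1/(-6453237811109/1659384947435) = -1659384947435/6453237811109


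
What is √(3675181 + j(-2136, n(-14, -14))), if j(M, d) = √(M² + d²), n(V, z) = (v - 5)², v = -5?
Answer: √(3675181 + 4*√285781) ≈ 1917.6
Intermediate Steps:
n(V, z) = 100 (n(V, z) = (-5 - 5)² = (-10)² = 100)
√(3675181 + j(-2136, n(-14, -14))) = √(3675181 + √((-2136)² + 100²)) = √(3675181 + √(4562496 + 10000)) = √(3675181 + √4572496) = √(3675181 + 4*√285781)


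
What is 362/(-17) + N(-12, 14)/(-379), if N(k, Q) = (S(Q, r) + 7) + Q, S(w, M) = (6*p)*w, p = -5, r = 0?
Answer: -130415/6443 ≈ -20.241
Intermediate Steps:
S(w, M) = -30*w (S(w, M) = (6*(-5))*w = -30*w)
N(k, Q) = 7 - 29*Q (N(k, Q) = (-30*Q + 7) + Q = (7 - 30*Q) + Q = 7 - 29*Q)
362/(-17) + N(-12, 14)/(-379) = 362/(-17) + (7 - 29*14)/(-379) = 362*(-1/17) + (7 - 406)*(-1/379) = -362/17 - 399*(-1/379) = -362/17 + 399/379 = -130415/6443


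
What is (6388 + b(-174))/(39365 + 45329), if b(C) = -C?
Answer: 193/2491 ≈ 0.077479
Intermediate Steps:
(6388 + b(-174))/(39365 + 45329) = (6388 - 1*(-174))/(39365 + 45329) = (6388 + 174)/84694 = 6562*(1/84694) = 193/2491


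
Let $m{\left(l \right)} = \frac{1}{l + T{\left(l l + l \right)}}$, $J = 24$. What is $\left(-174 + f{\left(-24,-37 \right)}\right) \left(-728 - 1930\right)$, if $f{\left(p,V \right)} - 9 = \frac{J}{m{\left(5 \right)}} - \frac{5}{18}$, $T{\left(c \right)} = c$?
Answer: $- \frac{5380235}{3} \approx -1.7934 \cdot 10^{6}$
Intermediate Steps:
$m{\left(l \right)} = \frac{1}{l^{2} + 2 l}$ ($m{\left(l \right)} = \frac{1}{l + \left(l l + l\right)} = \frac{1}{l + \left(l^{2} + l\right)} = \frac{1}{l + \left(l + l^{2}\right)} = \frac{1}{l^{2} + 2 l}$)
$f{\left(p,V \right)} = \frac{15277}{18}$ ($f{\left(p,V \right)} = 9 + \left(\frac{24}{\frac{1}{5} \frac{1}{2 + 5}} - \frac{5}{18}\right) = 9 + \left(\frac{24}{\frac{1}{5} \cdot \frac{1}{7}} - \frac{5}{18}\right) = 9 - \left(\frac{5}{18} - \frac{24}{\frac{1}{5} \cdot \frac{1}{7}}\right) = 9 - \left(\frac{5}{18} - 24 \frac{1}{\frac{1}{35}}\right) = 9 + \left(24 \cdot 35 - \frac{5}{18}\right) = 9 + \left(840 - \frac{5}{18}\right) = 9 + \frac{15115}{18} = \frac{15277}{18}$)
$\left(-174 + f{\left(-24,-37 \right)}\right) \left(-728 - 1930\right) = \left(-174 + \frac{15277}{18}\right) \left(-728 - 1930\right) = \frac{12145}{18} \left(-2658\right) = - \frac{5380235}{3}$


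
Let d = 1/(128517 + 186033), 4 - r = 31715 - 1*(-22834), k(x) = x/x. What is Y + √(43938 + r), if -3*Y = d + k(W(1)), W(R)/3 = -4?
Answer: -314551/943650 + I*√10607 ≈ -0.33333 + 102.99*I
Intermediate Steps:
W(R) = -12 (W(R) = 3*(-4) = -12)
k(x) = 1
r = -54545 (r = 4 - (31715 - 1*(-22834)) = 4 - (31715 + 22834) = 4 - 1*54549 = 4 - 54549 = -54545)
d = 1/314550 ≈ 3.1791e-6
Y = -314551/943650 (Y = -(1/314550 + 1)/3 = -⅓*314551/314550 = -314551/943650 ≈ -0.33333)
Y + √(43938 + r) = -314551/943650 + √(43938 - 54545) = -314551/943650 + √(-10607) = -314551/943650 + I*√10607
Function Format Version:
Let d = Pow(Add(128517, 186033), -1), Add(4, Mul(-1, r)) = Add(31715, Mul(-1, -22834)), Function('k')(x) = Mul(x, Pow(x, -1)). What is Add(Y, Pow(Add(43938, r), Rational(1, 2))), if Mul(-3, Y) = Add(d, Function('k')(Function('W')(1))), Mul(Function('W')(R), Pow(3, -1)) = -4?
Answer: Add(Rational(-314551, 943650), Mul(I, Pow(10607, Rational(1, 2)))) ≈ Add(-0.33333, Mul(102.99, I))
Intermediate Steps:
Function('W')(R) = -12 (Function('W')(R) = Mul(3, -4) = -12)
Function('k')(x) = 1
r = -54545 (r = Add(4, Mul(-1, Add(31715, Mul(-1, -22834)))) = Add(4, Mul(-1, Add(31715, 22834))) = Add(4, Mul(-1, 54549)) = Add(4, -54549) = -54545)
d = Rational(1, 314550) (d = Pow(314550, -1) = Rational(1, 314550) ≈ 3.1791e-6)
Y = Rational(-314551, 943650) (Y = Mul(Rational(-1, 3), Add(Rational(1, 314550), 1)) = Mul(Rational(-1, 3), Rational(314551, 314550)) = Rational(-314551, 943650) ≈ -0.33333)
Add(Y, Pow(Add(43938, r), Rational(1, 2))) = Add(Rational(-314551, 943650), Pow(Add(43938, -54545), Rational(1, 2))) = Add(Rational(-314551, 943650), Pow(-10607, Rational(1, 2))) = Add(Rational(-314551, 943650), Mul(I, Pow(10607, Rational(1, 2))))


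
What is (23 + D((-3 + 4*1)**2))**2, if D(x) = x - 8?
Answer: 256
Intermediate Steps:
D(x) = -8 + x
(23 + D((-3 + 4*1)**2))**2 = (23 + (-8 + (-3 + 4*1)**2))**2 = (23 + (-8 + (-3 + 4)**2))**2 = (23 + (-8 + 1**2))**2 = (23 + (-8 + 1))**2 = (23 - 7)**2 = 16**2 = 256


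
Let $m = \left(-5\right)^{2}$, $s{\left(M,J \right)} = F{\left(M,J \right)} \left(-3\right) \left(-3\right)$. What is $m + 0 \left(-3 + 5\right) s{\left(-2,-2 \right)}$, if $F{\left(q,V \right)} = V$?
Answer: $25$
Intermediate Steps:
$s{\left(M,J \right)} = 9 J$ ($s{\left(M,J \right)} = J \left(-3\right) \left(-3\right) = - 3 J \left(-3\right) = 9 J$)
$m = 25$
$m + 0 \left(-3 + 5\right) s{\left(-2,-2 \right)} = 25 + 0 \left(-3 + 5\right) 9 \left(-2\right) = 25 + 0 \cdot 2 \left(-18\right) = 25 + 0 \left(-18\right) = 25 + 0 = 25$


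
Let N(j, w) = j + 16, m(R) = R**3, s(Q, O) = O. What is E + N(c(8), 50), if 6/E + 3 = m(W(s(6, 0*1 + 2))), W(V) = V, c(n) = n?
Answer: 126/5 ≈ 25.200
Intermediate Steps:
E = 6/5 (E = 6/(-3 + (0*1 + 2)**3) = 6/(-3 + (0 + 2)**3) = 6/(-3 + 2**3) = 6/(-3 + 8) = 6/5 ≈ 1.2000)
N(j, w) = 16 + j
E + N(c(8), 50) = 6/5 + (16 + 8) = 6/5 + 24 = 126/5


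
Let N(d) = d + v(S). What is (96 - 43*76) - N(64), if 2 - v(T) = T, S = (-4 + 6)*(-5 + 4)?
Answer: -3240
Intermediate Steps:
S = -2 (S = 2*(-1) = -2)
v(T) = 2 - T
N(d) = 4 + d (N(d) = d + (2 - 1*(-2)) = d + (2 + 2) = d + 4 = 4 + d)
(96 - 43*76) - N(64) = (96 - 43*76) - (4 + 64) = (96 - 3268) - 1*68 = -3172 - 68 = -3240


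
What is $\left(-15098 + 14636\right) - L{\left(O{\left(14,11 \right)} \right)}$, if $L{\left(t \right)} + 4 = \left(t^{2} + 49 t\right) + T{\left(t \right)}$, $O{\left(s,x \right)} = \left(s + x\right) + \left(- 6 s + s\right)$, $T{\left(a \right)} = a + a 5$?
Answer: $-8$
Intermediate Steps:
$T{\left(a \right)} = 6 a$ ($T{\left(a \right)} = a + 5 a = 6 a$)
$O{\left(s,x \right)} = x - 4 s$ ($O{\left(s,x \right)} = \left(s + x\right) - 5 s = x - 4 s$)
$L{\left(t \right)} = -4 + t^{2} + 55 t$ ($L{\left(t \right)} = -4 + \left(\left(t^{2} + 49 t\right) + 6 t\right) = -4 + \left(t^{2} + 55 t\right) = -4 + t^{2} + 55 t$)
$\left(-15098 + 14636\right) - L{\left(O{\left(14,11 \right)} \right)} = \left(-15098 + 14636\right) - \left(-4 + \left(11 - 56\right)^{2} + 55 \left(11 - 56\right)\right) = -462 - \left(-4 + \left(11 - 56\right)^{2} + 55 \left(11 - 56\right)\right) = -462 - \left(-4 + \left(-45\right)^{2} + 55 \left(-45\right)\right) = -462 - \left(-4 + 2025 - 2475\right) = -462 - -454 = -462 + 454 = -8$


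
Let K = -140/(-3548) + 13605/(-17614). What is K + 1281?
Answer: 20002403513/15623618 ≈ 1280.3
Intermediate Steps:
K = -11451145/15623618 (K = -140*(-1/3548) + 13605*(-1/17614) = 35/887 - 13605/17614 = -11451145/15623618 ≈ -0.73294)
K + 1281 = -11451145/15623618 + 1281 = 20002403513/15623618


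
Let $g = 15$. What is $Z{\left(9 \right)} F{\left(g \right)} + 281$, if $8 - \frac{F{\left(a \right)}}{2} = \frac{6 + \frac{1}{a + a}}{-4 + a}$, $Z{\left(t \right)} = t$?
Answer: $\frac{22832}{55} \approx 415.13$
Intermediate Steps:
$F{\left(a \right)} = 16 - \frac{2 \left(6 + \frac{1}{2 a}\right)}{-4 + a}$ ($F{\left(a \right)} = 16 - 2 \frac{6 + \frac{1}{a + a}}{-4 + a} = 16 - 2 \frac{6 + \frac{1}{2 a}}{-4 + a} = 16 - \frac{2 \left(6 + \frac{1}{2 a}\right)}{-4 + a}$)
$Z{\left(9 \right)} F{\left(g \right)} + 281 = 9 \frac{-1 - 1140 + 16 \cdot 15^{2}}{15 \left(-4 + 15\right)} + 281 = 9 \frac{-1 - 1140 + 16 \cdot 225}{15 \cdot 11} + 281 = 9 \cdot \frac{1}{15} \cdot \frac{1}{11} \left(-1 - 1140 + 3600\right) + 281 = 9 \cdot \frac{1}{15} \cdot \frac{1}{11} \cdot 2459 + 281 = 9 \cdot \frac{2459}{165} + 281 = \frac{7377}{55} + 281 = \frac{22832}{55}$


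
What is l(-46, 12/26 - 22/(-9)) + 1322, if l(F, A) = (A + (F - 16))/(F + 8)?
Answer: 2942263/2223 ≈ 1323.6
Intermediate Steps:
l(F, A) = (-16 + A + F)/(8 + F) (l(F, A) = (A + (-16 + F))/(8 + F) = (-16 + A + F)/(8 + F))
l(-46, 12/26 - 22/(-9)) + 1322 = (-16 + (12/26 - 22/(-9)) - 46)/(8 - 46) + 1322 = (-16 + (12*(1/26) - 22*(-⅑)) - 46)/(-38) + 1322 = -(-16 + (6/13 + 22/9) - 46)/38 + 1322 = -(-16 + 340/117 - 46)/38 + 1322 = -1/38*(-6914/117) + 1322 = 3457/2223 + 1322 = 2942263/2223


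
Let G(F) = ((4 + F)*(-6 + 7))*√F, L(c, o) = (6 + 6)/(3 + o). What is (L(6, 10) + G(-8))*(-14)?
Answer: -168/13 + 112*I*√2 ≈ -12.923 + 158.39*I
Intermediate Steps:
L(c, o) = 12/(3 + o)
G(F) = √F*(4 + F) (G(F) = ((4 + F)*1)*√F = (4 + F)*√F = √F*(4 + F))
(L(6, 10) + G(-8))*(-14) = (12/(3 + 10) + √(-8)*(4 - 8))*(-14) = (12/13 + (2*I*√2)*(-4))*(-14) = (12*(1/13) - 8*I*√2)*(-14) = (12/13 - 8*I*√2)*(-14) = -168/13 + 112*I*√2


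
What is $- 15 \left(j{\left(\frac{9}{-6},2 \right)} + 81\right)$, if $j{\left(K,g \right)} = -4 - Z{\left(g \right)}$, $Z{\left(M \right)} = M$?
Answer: $-1125$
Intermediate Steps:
$j{\left(K,g \right)} = -4 - g$
$- 15 \left(j{\left(\frac{9}{-6},2 \right)} + 81\right) = - 15 \left(\left(-4 - 2\right) + 81\right) = - 15 \left(-6 + 81\right) = \left(-15\right) 75 = -1125$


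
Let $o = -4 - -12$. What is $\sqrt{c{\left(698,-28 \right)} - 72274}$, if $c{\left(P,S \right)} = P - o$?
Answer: $4 i \sqrt{4474} \approx 267.55 i$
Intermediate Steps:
$o = 8$ ($o = -4 + 12 = 8$)
$c{\left(P,S \right)} = -8 + P$ ($c{\left(P,S \right)} = P - 8 = -8 + P$)
$\sqrt{c{\left(698,-28 \right)} - 72274} = \sqrt{\left(-8 + 698\right) - 72274} = \sqrt{690 - 72274} = \sqrt{-71584} = 4 i \sqrt{4474}$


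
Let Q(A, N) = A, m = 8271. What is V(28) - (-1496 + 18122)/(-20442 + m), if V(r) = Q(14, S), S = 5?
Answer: 62340/4057 ≈ 15.366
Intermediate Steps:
V(r) = 14
V(28) - (-1496 + 18122)/(-20442 + m) = 14 - (-1496 + 18122)/(-20442 + 8271) = 14 - 16626/(-12171) = 14 - 16626*(-1)/12171 = 14 - 1*(-5542/4057) = 14 + 5542/4057 = 62340/4057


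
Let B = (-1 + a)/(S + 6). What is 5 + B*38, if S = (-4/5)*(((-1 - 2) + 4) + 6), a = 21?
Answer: 1905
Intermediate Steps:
S = -28/5 (S = (-4*⅕)*((-3 + 4) + 6) = -4*(1 + 6)/5 = -⅘*7 = -28/5 ≈ -5.6000)
B = 50 (B = (-1 + 21)/(-28/5 + 6) = 20/(⅖) = 20*(5/2) = 50)
5 + B*38 = 5 + 50*38 = 5 + 1900 = 1905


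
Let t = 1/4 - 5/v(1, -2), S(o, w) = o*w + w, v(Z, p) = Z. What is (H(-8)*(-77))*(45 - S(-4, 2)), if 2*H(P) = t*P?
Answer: -74613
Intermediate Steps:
S(o, w) = w + o*w
t = -19/4 (t = 1/4 - 5/1 = 1*(¼) - 5*1 = ¼ - 5 = -19/4 ≈ -4.7500)
H(P) = -19*P/8 (H(P) = (-19*P/4)/2 = -19*P/8)
(H(-8)*(-77))*(45 - S(-4, 2)) = (-19/8*(-8)*(-77))*(45 - 2*(1 - 4)) = (19*(-77))*(45 - 2*(-3)) = -1463*(45 - 1*(-6)) = -1463*(45 + 6) = -1463*51 = -74613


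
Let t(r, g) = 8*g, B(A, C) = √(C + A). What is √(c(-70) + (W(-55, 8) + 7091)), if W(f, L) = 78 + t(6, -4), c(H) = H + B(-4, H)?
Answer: √(7067 + I*√74) ≈ 84.065 + 0.0512*I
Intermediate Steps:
B(A, C) = √(A + C)
c(H) = H + √(-4 + H)
W(f, L) = 46 (W(f, L) = 78 + 8*(-4) = 78 - 32 = 46)
√(c(-70) + (W(-55, 8) + 7091)) = √((-70 + √(-4 - 70)) + (46 + 7091)) = √((-70 + √(-74)) + 7137) = √((-70 + I*√74) + 7137) = √(7067 + I*√74)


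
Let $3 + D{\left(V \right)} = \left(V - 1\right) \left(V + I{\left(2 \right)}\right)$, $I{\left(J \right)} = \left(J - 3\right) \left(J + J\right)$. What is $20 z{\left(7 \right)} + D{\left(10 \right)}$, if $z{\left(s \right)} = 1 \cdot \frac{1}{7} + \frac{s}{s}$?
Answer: $\frac{517}{7} \approx 73.857$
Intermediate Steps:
$I{\left(J \right)} = 2 J \left(-3 + J\right)$ ($I{\left(J \right)} = \left(-3 + J\right) 2 J = 2 J \left(-3 + J\right)$)
$D{\left(V \right)} = -3 + \left(-1 + V\right) \left(-4 + V\right)$ ($D{\left(V \right)} = -3 + \left(V - 1\right) \left(V + 2 \cdot 2 \left(-3 + 2\right)\right) = -3 + \left(-1 + V\right) \left(V + 2 \cdot 2 \left(-1\right)\right) = -3 + \left(-1 + V\right) \left(V - 4\right) = -3 + \left(-1 + V\right) \left(-4 + V\right)$)
$z{\left(s \right)} = \frac{8}{7}$ ($z{\left(s \right)} = 1 \cdot \frac{1}{7} + 1 = \frac{1}{7} + 1 = \frac{8}{7}$)
$20 z{\left(7 \right)} + D{\left(10 \right)} = 20 \cdot \frac{8}{7} + \left(1 + 10^{2} - 50\right) = \frac{160}{7} + \left(1 + 100 - 50\right) = \frac{160}{7} + 51 = \frac{517}{7}$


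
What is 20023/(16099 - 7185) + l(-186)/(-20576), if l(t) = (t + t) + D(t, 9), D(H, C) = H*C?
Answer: 107557823/45853616 ≈ 2.3457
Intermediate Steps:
D(H, C) = C*H
l(t) = 11*t (l(t) = (t + t) + 9*t = 2*t + 9*t = 11*t)
20023/(16099 - 7185) + l(-186)/(-20576) = 20023/(16099 - 7185) + (11*(-186))/(-20576) = 20023/8914 - 2046*(-1/20576) = 20023*(1/8914) + 1023/10288 = 20023/8914 + 1023/10288 = 107557823/45853616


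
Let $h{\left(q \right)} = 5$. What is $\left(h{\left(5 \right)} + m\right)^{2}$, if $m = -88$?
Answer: $6889$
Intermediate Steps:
$\left(h{\left(5 \right)} + m\right)^{2} = \left(5 - 88\right)^{2} = \left(-83\right)^{2} = 6889$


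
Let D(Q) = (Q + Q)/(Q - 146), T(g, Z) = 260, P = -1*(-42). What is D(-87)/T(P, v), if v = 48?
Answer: 87/30290 ≈ 0.0028722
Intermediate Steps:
P = 42
D(Q) = 2*Q/(-146 + Q) (D(Q) = (2*Q)/(-146 + Q) = 2*Q/(-146 + Q))
D(-87)/T(P, v) = (2*(-87)/(-146 - 87))/260 = (2*(-87)/(-233))*(1/260) = (2*(-87)*(-1/233))*(1/260) = (174/233)*(1/260) = 87/30290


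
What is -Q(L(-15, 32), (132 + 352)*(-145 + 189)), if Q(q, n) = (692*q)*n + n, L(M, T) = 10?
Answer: -147389616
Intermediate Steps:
Q(q, n) = n + 692*n*q (Q(q, n) = 692*n*q + n = n + 692*n*q)
-Q(L(-15, 32), (132 + 352)*(-145 + 189)) = -(132 + 352)*(-145 + 189)*(1 + 692*10) = -484*44*(1 + 6920) = -21296*6921 = -1*147389616 = -147389616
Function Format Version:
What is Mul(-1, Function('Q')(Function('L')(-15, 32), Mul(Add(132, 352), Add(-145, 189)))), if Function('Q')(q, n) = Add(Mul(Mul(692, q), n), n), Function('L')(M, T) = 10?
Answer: -147389616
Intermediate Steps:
Function('Q')(q, n) = Add(n, Mul(692, n, q)) (Function('Q')(q, n) = Add(Mul(692, n, q), n) = Add(n, Mul(692, n, q)))
Mul(-1, Function('Q')(Function('L')(-15, 32), Mul(Add(132, 352), Add(-145, 189)))) = Mul(-1, Mul(Mul(Add(132, 352), Add(-145, 189)), Add(1, Mul(692, 10)))) = Mul(-1, Mul(Mul(484, 44), Add(1, 6920))) = Mul(-1, Mul(21296, 6921)) = Mul(-1, 147389616) = -147389616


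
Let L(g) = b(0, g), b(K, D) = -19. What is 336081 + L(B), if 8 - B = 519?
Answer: 336062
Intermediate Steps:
B = -511 (B = 8 - 1*519 = 8 - 519 = -511)
L(g) = -19
336081 + L(B) = 336081 - 19 = 336062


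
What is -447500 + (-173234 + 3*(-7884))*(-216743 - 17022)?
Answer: 46024608290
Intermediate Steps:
-447500 + (-173234 + 3*(-7884))*(-216743 - 17022) = -447500 + (-173234 - 23652)*(-233765) = -447500 - 196886*(-233765) = -447500 + 46025055790 = 46024608290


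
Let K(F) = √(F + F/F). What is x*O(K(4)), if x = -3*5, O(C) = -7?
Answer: 105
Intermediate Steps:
K(F) = √(1 + F) (K(F) = √(F + 1) = √(1 + F))
x = -15
x*O(K(4)) = -15*(-7) = 105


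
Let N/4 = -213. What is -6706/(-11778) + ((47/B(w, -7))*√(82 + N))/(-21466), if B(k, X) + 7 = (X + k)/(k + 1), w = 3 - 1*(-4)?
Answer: 3353/5889 + 47*I*√770/150262 ≈ 0.56937 + 0.0086795*I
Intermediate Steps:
w = 7 (w = 3 + 4 = 7)
B(k, X) = -7 + (X + k)/(1 + k) (B(k, X) = -7 + (X + k)/(k + 1) = -7 + (X + k)/(1 + k))
N = -852 (N = 4*(-213) = -852)
-6706/(-11778) + ((47/B(w, -7))*√(82 + N))/(-21466) = -6706/(-11778) + ((47/(((-7 - 7 - 6*7)/(1 + 7))))*√(82 - 852))/(-21466) = -6706*(-1/11778) + ((47/(((-7 - 7 - 42)/8)))*√(-770))*(-1/21466) = 3353/5889 + ((47/(((⅛)*(-56))))*(I*√770))*(-1/21466) = 3353/5889 + ((47/(-7))*(I*√770))*(-1/21466) = 3353/5889 + ((47*(-⅐))*(I*√770))*(-1/21466) = 3353/5889 - 47*I*√770/7*(-1/21466) = 3353/5889 + 47*I*√770/150262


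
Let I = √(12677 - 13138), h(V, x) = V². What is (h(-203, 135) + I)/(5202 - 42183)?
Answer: -5887/5283 - I*√461/36981 ≈ -1.1143 - 0.00058059*I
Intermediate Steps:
I = I*√461 (I = √(-461) = I*√461 ≈ 21.471*I)
(h(-203, 135) + I)/(5202 - 42183) = ((-203)² + I*√461)/(5202 - 42183) = (41209 + I*√461)/(-36981) = (41209 + I*√461)*(-1/36981) = -5887/5283 - I*√461/36981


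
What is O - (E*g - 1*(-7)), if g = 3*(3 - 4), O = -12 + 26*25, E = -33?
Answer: 532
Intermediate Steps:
O = 638 (O = -12 + 650 = 638)
g = -3 (g = 3*(-1) = -3)
O - (E*g - 1*(-7)) = 638 - (-33*(-3) - 1*(-7)) = 638 - (99 + 7) = 638 - 1*106 = 638 - 106 = 532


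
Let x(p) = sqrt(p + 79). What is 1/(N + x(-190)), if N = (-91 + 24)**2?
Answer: 4489/20151232 - I*sqrt(111)/20151232 ≈ 0.00022277 - 5.2283e-7*I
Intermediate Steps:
N = 4489 (N = (-67)**2 = 4489)
x(p) = sqrt(79 + p)
1/(N + x(-190)) = 1/(4489 + sqrt(79 - 190)) = 1/(4489 + sqrt(-111)) = 1/(4489 + I*sqrt(111))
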